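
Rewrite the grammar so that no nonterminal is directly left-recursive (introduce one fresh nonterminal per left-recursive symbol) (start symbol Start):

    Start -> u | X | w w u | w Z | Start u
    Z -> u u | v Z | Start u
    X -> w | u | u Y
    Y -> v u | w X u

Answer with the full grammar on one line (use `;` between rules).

Directly left-recursive nonterminal: Start.
For Start: α = {u}, β = {u, X, w w u, w Z}. Rewrite as Start → β Start1 and Start1 → α Start1 | ε.

Start -> u Start1 | X Start1 | w w u Start1 | w Z Start1; Z -> u u | v Z | Start u; X -> w | u | u Y; Y -> v u | w X u; Start1 -> u Start1 | ε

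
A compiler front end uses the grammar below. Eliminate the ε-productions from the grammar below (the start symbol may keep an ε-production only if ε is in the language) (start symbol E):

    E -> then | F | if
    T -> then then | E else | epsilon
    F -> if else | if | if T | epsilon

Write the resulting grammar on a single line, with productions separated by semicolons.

Nullable set = {E, F, T}.
ε ∈ L(G) since E is nullable, so keep E → ε.
Add the nullable-subset variants: T → E else gives E else | else.

E -> then | F | if | ε; T -> then then | E else | else; F -> if else | if | if T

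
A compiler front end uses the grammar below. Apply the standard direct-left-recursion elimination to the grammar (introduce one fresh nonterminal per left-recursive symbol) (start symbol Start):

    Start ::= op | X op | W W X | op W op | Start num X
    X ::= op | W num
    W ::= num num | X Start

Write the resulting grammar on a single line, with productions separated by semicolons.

Start ::= op Start1 | X op Start1 | W W X Start1 | op W op Start1; X ::= op | W num; W ::= num num | X Start; Start1 ::= num X Start1 | ε

Directly left-recursive nonterminal: Start.
For Start: α = {num X}, β = {op, X op, W W X, op W op}. Rewrite as Start → β Start1 and Start1 → α Start1 | ε.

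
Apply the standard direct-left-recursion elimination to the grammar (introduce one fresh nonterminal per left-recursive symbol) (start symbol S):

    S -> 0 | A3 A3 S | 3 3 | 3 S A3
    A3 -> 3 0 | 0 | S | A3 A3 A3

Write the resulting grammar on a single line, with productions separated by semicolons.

S -> 0 | A3 A3 S | 3 3 | 3 S A3; A3 -> 3 0 A3' | 0 A3' | S A3'; A3' -> A3 A3 A3' | ε

A3 is directly left-recursive.
For A3: α = {A3 A3}, β = {3 0, 0, S}. Rewrite as A3 → β A3' and A3' → α A3' | ε.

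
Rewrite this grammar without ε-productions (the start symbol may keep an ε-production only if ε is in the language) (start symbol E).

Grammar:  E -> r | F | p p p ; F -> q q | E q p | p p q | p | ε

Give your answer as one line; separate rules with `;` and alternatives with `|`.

Nullable nonterminals: {E, F}.
ε ∈ L(G) since E is nullable, so keep E → ε.
Expand every rule over subsets of its nullable positions: F → E q p gives E q p | q p.

E -> r | F | p p p | ε; F -> q q | E q p | q p | p p q | p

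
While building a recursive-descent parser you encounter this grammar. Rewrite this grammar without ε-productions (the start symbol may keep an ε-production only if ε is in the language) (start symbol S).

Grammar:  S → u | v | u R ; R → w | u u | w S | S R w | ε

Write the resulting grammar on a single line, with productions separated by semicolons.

S → u | v | u R; R → w | u u | w S | S R w | S w

Nullable nonterminals: {R}.
ε ∉ L(G), so no ε-production is kept.
Expand every rule over subsets of its nullable positions: R → S R w gives S R w | S w.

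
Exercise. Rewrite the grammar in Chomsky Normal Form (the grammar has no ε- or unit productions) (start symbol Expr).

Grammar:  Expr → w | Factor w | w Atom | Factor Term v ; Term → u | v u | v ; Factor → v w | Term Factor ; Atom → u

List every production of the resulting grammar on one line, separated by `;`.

Expr → w | Factor X1 | X1 Atom | Factor Y1; Term → u | X2 X3 | v; Factor → X2 X1 | Term Factor; Atom → u; X1 → w; X2 → v; X3 → u; Y1 → Term X2

Introduce a nonterminal for each terminal appearing in a rule of length ≥ 2: X1 → w, X2 → v, X3 → u.
Binarize each right-hand side of length ≥ 3 by chaining fresh nonterminals (Y1, Y2, …): affected rules were Expr → Factor Term X2.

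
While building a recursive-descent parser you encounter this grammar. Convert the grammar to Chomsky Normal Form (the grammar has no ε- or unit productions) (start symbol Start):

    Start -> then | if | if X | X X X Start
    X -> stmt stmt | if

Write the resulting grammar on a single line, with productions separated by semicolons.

Start -> then | if | X1 X | X Y1; X -> X2 X2 | if; X1 -> if; X2 -> stmt; Y1 -> X Y2; Y2 -> X Start

Introduce a nonterminal for each terminal appearing in a rule of length ≥ 2: X1 → if, X2 → stmt.
Binarize each right-hand side of length ≥ 3 by chaining fresh nonterminals (Y1, Y2, …): affected rules were Start → X X X Start.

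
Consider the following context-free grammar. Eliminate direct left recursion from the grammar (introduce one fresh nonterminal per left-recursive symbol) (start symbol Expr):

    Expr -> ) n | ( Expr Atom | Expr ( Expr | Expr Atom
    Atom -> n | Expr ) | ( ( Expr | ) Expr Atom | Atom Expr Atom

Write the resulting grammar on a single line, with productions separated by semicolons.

Expr -> ) n Expr1 | ( Expr Atom Expr1; Atom -> n Atom1 | Expr ) Atom1 | ( ( Expr Atom1 | ) Expr Atom Atom1; Expr1 -> ( Expr Expr1 | Atom Expr1 | ε; Atom1 -> Expr Atom Atom1 | ε

Left recursion appears on Expr, Atom.
For Expr: α = {( Expr, Atom}, β = {) n, ( Expr Atom}. Rewrite as Expr → β Expr1 and Expr1 → α Expr1 | ε.
For Atom: α = {Expr Atom}, β = {n, Expr ), ( ( Expr, ) Expr Atom}. Rewrite as Atom → β Atom1 and Atom1 → α Atom1 | ε.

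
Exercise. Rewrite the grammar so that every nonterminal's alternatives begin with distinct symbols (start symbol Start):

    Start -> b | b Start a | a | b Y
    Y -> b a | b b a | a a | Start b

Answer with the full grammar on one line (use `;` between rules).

Start -> a | b Start1; Y -> a a | Start b | b Y1; Start1 -> ε | Start a | Y; Y1 -> a | b a

Start has alternatives sharing prefix 'b': factor to Start → b Start1 with Start1 → ε | Start a | Y.
Y has alternatives sharing prefix 'b': factor to Y → b Y1 with Y1 → a | b a.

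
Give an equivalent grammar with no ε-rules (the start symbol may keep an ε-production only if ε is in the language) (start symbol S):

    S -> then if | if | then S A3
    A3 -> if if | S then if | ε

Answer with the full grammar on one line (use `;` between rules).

Nullable set = {A3}.
ε ∉ L(G), so no ε-production is kept.
Add the nullable-subset variants: S → then S A3 gives then S A3 | then S.

S -> then if | if | then S A3 | then S; A3 -> if if | S then if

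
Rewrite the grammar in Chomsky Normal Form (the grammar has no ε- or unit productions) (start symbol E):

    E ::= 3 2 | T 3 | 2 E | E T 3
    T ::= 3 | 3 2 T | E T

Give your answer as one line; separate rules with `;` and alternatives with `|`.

Introduce a nonterminal for each terminal appearing in a rule of length ≥ 2: X1 → 3, X2 → 2.
Binarize each right-hand side of length ≥ 3 by chaining fresh nonterminals (Y1, Y2, …): affected rules were E → E T X1; T → X1 X2 T.

E ::= X1 X2 | T X1 | X2 E | E Y1; T ::= 3 | X1 Y2 | E T; X1 ::= 3; X2 ::= 2; Y1 ::= T X1; Y2 ::= X2 T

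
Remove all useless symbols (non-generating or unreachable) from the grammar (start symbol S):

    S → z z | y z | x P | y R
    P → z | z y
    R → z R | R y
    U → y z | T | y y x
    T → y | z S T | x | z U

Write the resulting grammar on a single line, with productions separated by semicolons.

S → z z | y z | x P; P → z | z y

Generating nonterminals: {P, S, T, U}.
Reachable from S after that: {P, S}.
Removed useless symbols: {R, T, U} and every production mentioning them.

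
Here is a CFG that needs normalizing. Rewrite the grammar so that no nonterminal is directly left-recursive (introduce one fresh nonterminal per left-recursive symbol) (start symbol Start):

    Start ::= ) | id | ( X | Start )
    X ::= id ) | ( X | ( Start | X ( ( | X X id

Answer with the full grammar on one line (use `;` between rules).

Start ::= ) Start1 | id Start1 | ( X Start1; X ::= id ) X1 | ( X X1 | ( Start X1; Start1 ::= ) Start1 | ε; X1 ::= ( ( X1 | X id X1 | ε

Directly left-recursive nonterminals: Start, X.
For Start: α = {)}, β = {), id, ( X}. Rewrite as Start → β Start1 and Start1 → α Start1 | ε.
For X: α = {( (, X id}, β = {id ), ( X, ( Start}. Rewrite as X → β X1 and X1 → α X1 | ε.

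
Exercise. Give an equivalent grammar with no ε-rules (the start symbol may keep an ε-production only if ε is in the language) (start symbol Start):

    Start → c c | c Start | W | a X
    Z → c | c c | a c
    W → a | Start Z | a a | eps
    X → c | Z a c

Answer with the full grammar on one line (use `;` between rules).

The nullable symbols are {Start, W}.
ε ∈ L(G) since Start is nullable, so keep Start → ε.
For each production, add variants omitting each subset of nullable occurrences: Start → c Start gives c Start | c. W → Start Z gives Start Z | Z.

Start → c c | c Start | c | W | a X | ε; Z → c | c c | a c; W → a | Start Z | Z | a a; X → c | Z a c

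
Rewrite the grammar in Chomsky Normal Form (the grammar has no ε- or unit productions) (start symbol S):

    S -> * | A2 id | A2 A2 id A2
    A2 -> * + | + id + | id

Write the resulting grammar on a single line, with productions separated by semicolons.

Introduce a nonterminal for each terminal appearing in a rule of length ≥ 2: X1 → id, X2 → *, X3 → +.
Binarize each right-hand side of length ≥ 3 by chaining fresh nonterminals (Y1, Y2, …): affected rules were S → A2 A2 X1 A2; A2 → X3 X1 X3.

S -> * | A2 X1 | A2 Y1; A2 -> X2 X3 | X3 Y3 | id; X1 -> id; X2 -> *; X3 -> +; Y1 -> A2 Y2; Y2 -> X1 A2; Y3 -> X1 X3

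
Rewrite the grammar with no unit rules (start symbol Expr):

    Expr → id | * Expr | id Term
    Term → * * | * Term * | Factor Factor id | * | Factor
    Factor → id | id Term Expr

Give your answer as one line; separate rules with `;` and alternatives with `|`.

Unit pairs: Term ⇒* {Factor}.
For every A with A ⇒* B via unit rules, add B's non-unit alternatives to A; then delete every rule of the form X → Y.

Expr → id | * Expr | id Term; Term → * * | * Term * | Factor Factor id | * | id | id Term Expr; Factor → id | id Term Expr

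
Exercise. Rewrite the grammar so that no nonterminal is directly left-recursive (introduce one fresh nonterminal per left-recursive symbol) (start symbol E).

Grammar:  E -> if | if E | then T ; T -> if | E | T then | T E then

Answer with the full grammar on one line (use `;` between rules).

E -> if | if E | then T; T -> if T' | E T'; T' -> then T' | E then T' | epsilon

Left recursion appears on T.
For T: α = {then, E then}, β = {if, E}. Rewrite as T → β T' and T' → α T' | ε.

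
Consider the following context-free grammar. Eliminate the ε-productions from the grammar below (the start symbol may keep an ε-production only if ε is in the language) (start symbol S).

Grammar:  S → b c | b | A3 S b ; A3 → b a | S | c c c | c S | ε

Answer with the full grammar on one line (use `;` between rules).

S → b c | b | A3 S b | S b; A3 → b a | S | c c c | c S

Nullable nonterminals: {A3}.
ε ∉ L(G), so no ε-production is kept.
Expand every rule over subsets of its nullable positions: S → A3 S b gives A3 S b | S b.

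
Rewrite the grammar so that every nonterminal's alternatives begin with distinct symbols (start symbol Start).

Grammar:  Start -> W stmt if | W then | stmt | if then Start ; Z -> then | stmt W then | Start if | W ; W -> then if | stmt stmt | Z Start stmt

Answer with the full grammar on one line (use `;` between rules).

Start has alternatives sharing prefix 'W': factor to Start → W Start1 with Start1 → stmt if | then.

Start -> stmt | if then Start | W Start1; Z -> then | stmt W then | Start if | W; W -> then if | stmt stmt | Z Start stmt; Start1 -> stmt if | then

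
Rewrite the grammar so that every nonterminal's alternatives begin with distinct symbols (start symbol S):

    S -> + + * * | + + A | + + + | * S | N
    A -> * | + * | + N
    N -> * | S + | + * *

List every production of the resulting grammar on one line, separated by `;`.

S has alternatives sharing prefix '+ +': factor to S → + + S' with S' → * * | A | +.
A has alternatives sharing prefix '+': factor to A → + A' with A' → * | N.

S -> * S | N | + + S'; A -> * | + A'; N -> * | S + | + * *; S' -> * * | A | +; A' -> * | N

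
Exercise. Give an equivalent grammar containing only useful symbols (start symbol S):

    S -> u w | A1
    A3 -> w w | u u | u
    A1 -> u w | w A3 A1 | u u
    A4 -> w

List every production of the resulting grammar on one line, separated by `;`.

S -> u w | A1; A3 -> w w | u u | u; A1 -> u w | w A3 A1 | u u

Generating nonterminals: {A1, A3, A4, S}.
Reachable from S after that: {A1, A3, S}.
Removed useless symbols: {A4} and every production mentioning them.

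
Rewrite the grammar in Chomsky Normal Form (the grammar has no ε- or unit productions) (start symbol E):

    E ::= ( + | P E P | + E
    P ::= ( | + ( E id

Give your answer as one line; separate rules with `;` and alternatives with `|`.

Introduce a nonterminal for each terminal appearing in a rule of length ≥ 2: X1 → (, X2 → +, X3 → id.
Binarize each right-hand side of length ≥ 3 by chaining fresh nonterminals (Y1, Y2, …): affected rules were E → P E P; P → X2 X1 E X3.

E ::= X1 X2 | P Y1 | X2 E; P ::= ( | X2 Y2; X1 ::= (; X2 ::= +; X3 ::= id; Y1 ::= E P; Y2 ::= X1 Y3; Y3 ::= E X3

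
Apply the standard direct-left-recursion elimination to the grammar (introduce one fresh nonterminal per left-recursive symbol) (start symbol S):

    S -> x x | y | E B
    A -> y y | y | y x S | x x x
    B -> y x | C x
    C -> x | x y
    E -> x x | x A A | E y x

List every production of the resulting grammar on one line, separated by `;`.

E is directly left-recursive.
For E: α = {y x}, β = {x x, x A A}. Rewrite as E → β E' and E' → α E' | ε.

S -> x x | y | E B; A -> y y | y | y x S | x x x; B -> y x | C x; C -> x | x y; E -> x x E' | x A A E'; E' -> y x E' | ε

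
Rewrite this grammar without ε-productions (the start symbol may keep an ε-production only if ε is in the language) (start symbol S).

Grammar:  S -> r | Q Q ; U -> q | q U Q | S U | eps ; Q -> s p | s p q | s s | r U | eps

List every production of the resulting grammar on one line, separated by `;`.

Nullable nonterminals: {Q, S, U}.
ε ∈ L(G) since S is nullable, so keep S → ε.
For each production, add variants omitting each subset of nullable occurrences: S → Q Q gives Q Q | Q. U → q U Q gives q U Q | q U | q Q. U → S U gives S U | S. Q → r U gives r U | r.

S -> r | Q Q | Q | ε; U -> q | q U Q | q U | q Q | S U | S; Q -> s p | s p q | s s | r U | r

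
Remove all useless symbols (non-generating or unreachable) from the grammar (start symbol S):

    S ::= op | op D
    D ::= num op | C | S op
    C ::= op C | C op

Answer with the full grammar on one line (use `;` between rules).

Generating nonterminals: {D, S}.
Reachable from S after that: {D, S}.
Removed useless symbols: {C} and every production mentioning them.

S ::= op | op D; D ::= num op | S op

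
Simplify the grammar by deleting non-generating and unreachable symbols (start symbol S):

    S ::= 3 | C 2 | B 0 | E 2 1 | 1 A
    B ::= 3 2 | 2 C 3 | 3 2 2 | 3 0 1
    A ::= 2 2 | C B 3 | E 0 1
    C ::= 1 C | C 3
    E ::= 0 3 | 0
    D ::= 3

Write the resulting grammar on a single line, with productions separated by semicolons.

S ::= 3 | B 0 | E 2 1 | 1 A; B ::= 3 2 | 3 2 2 | 3 0 1; A ::= 2 2 | E 0 1; E ::= 0 3 | 0

Generating nonterminals: {A, B, D, E, S}.
Reachable from S after that: {A, B, E, S}.
Removed useless symbols: {C, D} and every production mentioning them.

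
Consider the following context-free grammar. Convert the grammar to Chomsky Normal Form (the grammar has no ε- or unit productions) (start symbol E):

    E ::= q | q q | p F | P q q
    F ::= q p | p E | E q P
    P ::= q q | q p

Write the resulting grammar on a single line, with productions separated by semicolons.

E ::= q | X1 X1 | X2 F | P Y1; F ::= X1 X2 | X2 E | E Y2; P ::= X1 X1 | X1 X2; X1 ::= q; X2 ::= p; Y1 ::= X1 X1; Y2 ::= X1 P

Introduce a nonterminal for each terminal appearing in a rule of length ≥ 2: X1 → q, X2 → p.
Binarize each right-hand side of length ≥ 3 by chaining fresh nonterminals (Y1, Y2, …): affected rules were E → P X1 X1; F → E X1 P.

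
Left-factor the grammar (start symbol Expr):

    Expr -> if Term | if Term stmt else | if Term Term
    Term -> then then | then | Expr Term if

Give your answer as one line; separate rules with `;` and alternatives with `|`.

Expr -> if Term Expr1; Term -> Expr Term if | then Term1; Expr1 -> ε | stmt else | Term; Term1 -> then | ε

Expr has alternatives sharing prefix 'if Term': factor to Expr → if Term Expr1 with Expr1 → ε | stmt else | Term.
Term has alternatives sharing prefix 'then': factor to Term → then Term1 with Term1 → then | ε.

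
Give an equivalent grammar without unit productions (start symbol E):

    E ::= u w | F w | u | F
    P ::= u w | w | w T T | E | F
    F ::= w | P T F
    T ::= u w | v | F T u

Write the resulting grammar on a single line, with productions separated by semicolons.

E ::= u w | F w | u | w | P T F; P ::= u w | F w | u | w | w T T | P T F; F ::= w | P T F; T ::= u w | v | F T u

Unit pairs: E ⇒* {F}; P ⇒* {E, F}.
For every A with A ⇒* B via unit rules, add B's non-unit alternatives to A; then delete every rule of the form X → Y.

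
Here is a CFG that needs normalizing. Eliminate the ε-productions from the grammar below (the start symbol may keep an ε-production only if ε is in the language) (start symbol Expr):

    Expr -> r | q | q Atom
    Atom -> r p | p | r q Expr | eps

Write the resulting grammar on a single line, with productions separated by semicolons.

Nullable nonterminals: {Atom}.
ε ∉ L(G), so no ε-production is kept.

Expr -> r | q | q Atom; Atom -> r p | p | r q Expr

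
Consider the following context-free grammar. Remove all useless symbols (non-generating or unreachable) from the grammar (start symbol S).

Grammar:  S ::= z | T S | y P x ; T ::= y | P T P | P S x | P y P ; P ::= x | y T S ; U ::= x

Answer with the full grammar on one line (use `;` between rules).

S ::= z | T S | y P x; T ::= y | P T P | P S x | P y P; P ::= x | y T S

Generating nonterminals: {P, S, T, U}.
Reachable from S after that: {P, S, T}.
Removed useless symbols: {U} and every production mentioning them.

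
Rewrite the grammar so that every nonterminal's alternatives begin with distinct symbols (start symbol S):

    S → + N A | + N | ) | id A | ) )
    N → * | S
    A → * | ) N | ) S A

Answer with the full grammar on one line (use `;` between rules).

S → id A | + N S' | ) S''; N → * | S; A → * | ) A'; S' → A | ε; S'' → ε | ); A' → N | S A

S has alternatives sharing prefix '+ N': factor to S → + N S' with S' → A | ε.
S has alternatives sharing prefix ')': factor to S → ) S'' with S'' → ε | ).
A has alternatives sharing prefix ')': factor to A → ) A' with A' → N | S A.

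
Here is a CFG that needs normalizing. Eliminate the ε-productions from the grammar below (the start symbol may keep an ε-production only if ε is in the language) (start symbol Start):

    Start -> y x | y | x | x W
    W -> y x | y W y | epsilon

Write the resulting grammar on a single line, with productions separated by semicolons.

Nullable set = {W}.
ε ∉ L(G), so no ε-production is kept.
Add the nullable-subset variants: W → y W y gives y W y | y y.

Start -> y x | y | x | x W; W -> y x | y W y | y y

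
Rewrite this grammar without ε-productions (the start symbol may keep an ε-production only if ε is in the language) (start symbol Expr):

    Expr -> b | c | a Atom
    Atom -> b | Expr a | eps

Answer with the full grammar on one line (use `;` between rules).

Nullable nonterminals: {Atom}.
ε ∉ L(G), so no ε-production is kept.
Add the nullable-subset variants: Expr → a Atom gives a Atom | a.

Expr -> b | c | a Atom | a; Atom -> b | Expr a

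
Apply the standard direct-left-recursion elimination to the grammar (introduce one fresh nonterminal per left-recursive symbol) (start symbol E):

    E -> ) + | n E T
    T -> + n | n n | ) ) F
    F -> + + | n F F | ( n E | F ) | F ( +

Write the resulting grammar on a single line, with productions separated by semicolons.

Left recursion appears on F.
For F: α = {), ( +}, β = {+ +, n F F, ( n E}. Rewrite as F → β F' and F' → α F' | ε.

E -> ) + | n E T; T -> + n | n n | ) ) F; F -> + + F' | n F F F' | ( n E F'; F' -> ) F' | ( + F' | ε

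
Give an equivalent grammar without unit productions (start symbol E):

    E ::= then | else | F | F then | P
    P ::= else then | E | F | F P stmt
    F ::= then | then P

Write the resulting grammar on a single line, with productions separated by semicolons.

E ::= then | else | F then | then P | else then | F P stmt; P ::= then | else | F then | else then | F P stmt | then P; F ::= then | then P

Unit pairs: E ⇒* {F, P}; P ⇒* {E, F}.
For every A with A ⇒* B via unit rules, add B's non-unit alternatives to A; then delete every rule of the form X → Y.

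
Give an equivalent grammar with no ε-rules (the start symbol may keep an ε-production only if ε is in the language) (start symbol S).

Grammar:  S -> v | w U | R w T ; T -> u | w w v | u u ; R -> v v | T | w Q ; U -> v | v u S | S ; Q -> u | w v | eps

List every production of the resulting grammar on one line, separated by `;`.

The nullable symbols are {Q}.
ε ∉ L(G), so no ε-production is kept.
Add the nullable-subset variants: R → w Q gives w Q | w.

S -> v | w U | R w T; T -> u | w w v | u u; R -> v v | T | w Q | w; U -> v | v u S | S; Q -> u | w v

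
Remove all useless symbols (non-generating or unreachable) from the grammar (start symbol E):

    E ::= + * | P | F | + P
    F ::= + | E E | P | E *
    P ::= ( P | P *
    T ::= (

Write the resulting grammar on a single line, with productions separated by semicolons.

E ::= + * | F; F ::= + | E E | E *

Generating nonterminals: {E, F, T}.
Reachable from E after that: {E, F}.
Removed useless symbols: {P, T} and every production mentioning them.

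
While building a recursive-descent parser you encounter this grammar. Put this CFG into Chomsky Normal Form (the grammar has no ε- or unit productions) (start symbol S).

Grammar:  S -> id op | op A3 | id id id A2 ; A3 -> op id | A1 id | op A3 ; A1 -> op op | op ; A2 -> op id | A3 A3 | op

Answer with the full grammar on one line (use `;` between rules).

S -> X1 X2 | X2 A3 | X1 Y1; A3 -> X2 X1 | A1 X1 | X2 A3; A1 -> X2 X2 | op; A2 -> X2 X1 | A3 A3 | op; X1 -> id; X2 -> op; Y1 -> X1 Y2; Y2 -> X1 A2

Introduce a nonterminal for each terminal appearing in a rule of length ≥ 2: X1 → id, X2 → op.
Binarize each right-hand side of length ≥ 3 by chaining fresh nonterminals (Y1, Y2, …): affected rules were S → X1 X1 X1 A2.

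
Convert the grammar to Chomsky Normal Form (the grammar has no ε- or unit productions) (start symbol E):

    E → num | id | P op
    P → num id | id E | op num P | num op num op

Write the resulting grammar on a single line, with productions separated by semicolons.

Introduce a nonterminal for each terminal appearing in a rule of length ≥ 2: X1 → op, X2 → num, X3 → id.
Binarize each right-hand side of length ≥ 3 by chaining fresh nonterminals (Y1, Y2, …): affected rules were P → X1 X2 P; P → X2 X1 X2 X1.

E → num | id | P X1; P → X2 X3 | X3 E | X1 Y1 | X2 Y2; X1 → op; X2 → num; X3 → id; Y1 → X2 P; Y2 → X1 Y3; Y3 → X2 X1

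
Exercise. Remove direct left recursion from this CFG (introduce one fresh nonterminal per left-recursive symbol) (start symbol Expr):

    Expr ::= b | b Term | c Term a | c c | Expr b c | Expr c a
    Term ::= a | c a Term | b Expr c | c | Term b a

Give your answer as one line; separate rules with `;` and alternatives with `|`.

Expr ::= b Expr1 | b Term Expr1 | c Term a Expr1 | c c Expr1; Term ::= a Term1 | c a Term Term1 | b Expr c Term1 | c Term1; Expr1 ::= b c Expr1 | c a Expr1 | ε; Term1 ::= b a Term1 | ε

Expr, Term are directly left-recursive.
For Expr: α = {b c, c a}, β = {b, b Term, c Term a, c c}. Rewrite as Expr → β Expr1 and Expr1 → α Expr1 | ε.
For Term: α = {b a}, β = {a, c a Term, b Expr c, c}. Rewrite as Term → β Term1 and Term1 → α Term1 | ε.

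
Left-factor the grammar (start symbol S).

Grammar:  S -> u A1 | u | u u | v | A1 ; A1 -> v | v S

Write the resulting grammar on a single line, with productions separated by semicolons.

S has alternatives sharing prefix 'u': factor to S → u S' with S' → A1 | ε | u.
A1 has alternatives sharing prefix 'v': factor to A1 → v A1' with A1' → ε | S.

S -> v | A1 | u S'; A1 -> v A1'; S' -> A1 | ε | u; A1' -> ε | S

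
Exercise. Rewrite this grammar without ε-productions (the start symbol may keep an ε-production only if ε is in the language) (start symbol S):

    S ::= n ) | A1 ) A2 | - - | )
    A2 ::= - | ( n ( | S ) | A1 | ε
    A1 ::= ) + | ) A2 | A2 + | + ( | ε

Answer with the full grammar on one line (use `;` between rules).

The nullable symbols are {A1, A2}.
ε ∉ L(G), so no ε-production is kept.
Add the nullable-subset variants: S → A1 ) A2 gives A1 ) A2 | A1 ) | ) A2 | ). A1 → ) A2 gives ) A2 | ). A1 → A2 + gives A2 + | +.

S ::= n ) | A1 ) A2 | A1 ) | ) A2 | ) | - -; A2 ::= - | ( n ( | S ) | A1; A1 ::= ) + | ) A2 | ) | A2 + | + | + (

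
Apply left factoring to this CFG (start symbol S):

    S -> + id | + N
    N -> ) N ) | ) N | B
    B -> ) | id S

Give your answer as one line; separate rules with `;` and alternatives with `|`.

S -> + S'; N -> B | ) N N'; B -> ) | id S; S' -> id | N; N' -> ) | ε

S has alternatives sharing prefix '+': factor to S → + S' with S' → id | N.
N has alternatives sharing prefix ') N': factor to N → ) N N' with N' → ) | ε.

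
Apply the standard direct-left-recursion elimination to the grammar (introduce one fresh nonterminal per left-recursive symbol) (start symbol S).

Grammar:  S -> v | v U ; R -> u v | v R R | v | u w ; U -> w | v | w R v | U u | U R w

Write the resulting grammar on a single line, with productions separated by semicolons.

S -> v | v U; R -> u v | v R R | v | u w; U -> w U' | v U' | w R v U'; U' -> u U' | R w U' | ε

Directly left-recursive nonterminal: U.
For U: α = {u, R w}, β = {w, v, w R v}. Rewrite as U → β U' and U' → α U' | ε.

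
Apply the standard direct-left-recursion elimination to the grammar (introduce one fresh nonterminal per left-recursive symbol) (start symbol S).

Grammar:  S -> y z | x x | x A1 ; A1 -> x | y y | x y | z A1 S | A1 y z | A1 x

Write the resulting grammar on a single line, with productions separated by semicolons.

Directly left-recursive nonterminal: A1.
For A1: α = {y z, x}, β = {x, y y, x y, z A1 S}. Rewrite as A1 → β A1' and A1' → α A1' | ε.

S -> y z | x x | x A1; A1 -> x A1' | y y A1' | x y A1' | z A1 S A1'; A1' -> y z A1' | x A1' | ε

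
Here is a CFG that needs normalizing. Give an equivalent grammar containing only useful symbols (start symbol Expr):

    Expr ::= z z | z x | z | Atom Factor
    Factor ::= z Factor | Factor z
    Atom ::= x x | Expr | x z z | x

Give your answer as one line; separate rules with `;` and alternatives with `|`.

Generating nonterminals: {Atom, Expr}.
Reachable from Expr after that: {Expr}.
Removed useless symbols: {Atom, Factor} and every production mentioning them.

Expr ::= z z | z x | z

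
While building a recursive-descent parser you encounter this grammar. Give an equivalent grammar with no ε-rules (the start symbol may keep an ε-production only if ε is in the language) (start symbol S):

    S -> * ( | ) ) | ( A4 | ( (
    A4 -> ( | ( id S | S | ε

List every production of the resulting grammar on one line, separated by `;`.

S -> * ( | ) ) | ( A4 | ( | ( (; A4 -> ( | ( id S | S

Nullable set = {A4}.
ε ∉ L(G), so no ε-production is kept.
For each production, add variants omitting each subset of nullable occurrences: S → ( A4 gives ( A4 | (.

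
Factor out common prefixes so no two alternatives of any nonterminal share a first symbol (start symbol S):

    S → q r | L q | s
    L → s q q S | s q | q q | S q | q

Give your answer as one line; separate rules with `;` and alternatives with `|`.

L has alternatives sharing prefix 's q': factor to L → s q L' with L' → q S | ε.
L has alternatives sharing prefix 'q': factor to L → q L'' with L'' → q | ε.

S → q r | L q | s; L → S q | s q L' | q L''; L' → q S | epsilon; L'' → q | epsilon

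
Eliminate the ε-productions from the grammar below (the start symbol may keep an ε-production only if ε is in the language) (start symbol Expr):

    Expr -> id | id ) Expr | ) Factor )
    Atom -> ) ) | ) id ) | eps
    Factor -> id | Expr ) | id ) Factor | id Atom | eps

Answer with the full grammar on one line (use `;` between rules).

Nullable set = {Atom, Factor}.
ε ∉ L(G), so no ε-production is kept.
Add the nullable-subset variants: Expr → ) Factor ) gives ) Factor ) | ) ). Factor → id ) Factor gives id ) Factor | id ).

Expr -> id | id ) Expr | ) Factor ) | ) ); Atom -> ) ) | ) id ); Factor -> id | Expr ) | id ) Factor | id ) | id Atom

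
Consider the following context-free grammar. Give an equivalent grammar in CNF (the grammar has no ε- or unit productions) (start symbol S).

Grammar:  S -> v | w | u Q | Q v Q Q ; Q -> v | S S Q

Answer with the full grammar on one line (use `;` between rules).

S -> v | w | X1 Q | Q Y1; Q -> v | S Y3; X1 -> u; X2 -> v; Y1 -> X2 Y2; Y2 -> Q Q; Y3 -> S Q

Introduce a nonterminal for each terminal appearing in a rule of length ≥ 2: X1 → u, X2 → v.
Binarize each right-hand side of length ≥ 3 by chaining fresh nonterminals (Y1, Y2, …): affected rules were S → Q X2 Q Q; Q → S S Q.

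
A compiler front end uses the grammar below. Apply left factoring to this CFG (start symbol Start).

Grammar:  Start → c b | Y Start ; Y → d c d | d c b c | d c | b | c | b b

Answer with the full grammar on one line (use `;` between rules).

Y has alternatives sharing prefix 'd c': factor to Y → d c Y1 with Y1 → d | b c | ε.
Y has alternatives sharing prefix 'b': factor to Y → b Y2 with Y2 → ε | b.

Start → c b | Y Start; Y → c | d c Y1 | b Y2; Y1 → d | b c | ε; Y2 → ε | b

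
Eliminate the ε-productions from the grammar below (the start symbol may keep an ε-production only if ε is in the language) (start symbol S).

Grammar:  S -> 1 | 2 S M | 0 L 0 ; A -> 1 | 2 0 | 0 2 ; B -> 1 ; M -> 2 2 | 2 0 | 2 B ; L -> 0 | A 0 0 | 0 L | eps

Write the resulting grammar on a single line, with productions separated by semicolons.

S -> 1 | 2 S M | 0 L 0 | 0 0; A -> 1 | 2 0 | 0 2; B -> 1; M -> 2 2 | 2 0 | 2 B; L -> 0 | A 0 0 | 0 L

The nullable symbols are {L}.
ε ∉ L(G), so no ε-production is kept.
Expand every rule over subsets of its nullable positions: S → 0 L 0 gives 0 L 0 | 0 0.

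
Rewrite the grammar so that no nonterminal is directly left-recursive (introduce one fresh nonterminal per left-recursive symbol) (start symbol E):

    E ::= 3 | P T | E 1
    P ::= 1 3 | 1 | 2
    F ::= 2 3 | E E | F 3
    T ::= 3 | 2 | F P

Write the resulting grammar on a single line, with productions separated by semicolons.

Left recursion appears on E, F.
For E: α = {1}, β = {3, P T}. Rewrite as E → β E' and E' → α E' | ε.
For F: α = {3}, β = {2 3, E E}. Rewrite as F → β F' and F' → α F' | ε.

E ::= 3 E' | P T E'; P ::= 1 3 | 1 | 2; F ::= 2 3 F' | E E F'; T ::= 3 | 2 | F P; E' ::= 1 E' | ε; F' ::= 3 F' | ε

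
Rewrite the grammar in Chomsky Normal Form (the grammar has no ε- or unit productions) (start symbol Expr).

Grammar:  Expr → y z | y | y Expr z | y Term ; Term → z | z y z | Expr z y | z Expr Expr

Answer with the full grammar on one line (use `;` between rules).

Expr → X1 X2 | y | X1 Y1 | X1 Term; Term → z | X2 Y2 | Expr Y3 | X2 Y4; X1 → y; X2 → z; Y1 → Expr X2; Y2 → X1 X2; Y3 → X2 X1; Y4 → Expr Expr

Introduce a nonterminal for each terminal appearing in a rule of length ≥ 2: X1 → y, X2 → z.
Binarize each right-hand side of length ≥ 3 by chaining fresh nonterminals (Y1, Y2, …): affected rules were Expr → X1 Expr X2; Term → X2 X1 X2; Term → Expr X2 X1; Term → X2 Expr Expr.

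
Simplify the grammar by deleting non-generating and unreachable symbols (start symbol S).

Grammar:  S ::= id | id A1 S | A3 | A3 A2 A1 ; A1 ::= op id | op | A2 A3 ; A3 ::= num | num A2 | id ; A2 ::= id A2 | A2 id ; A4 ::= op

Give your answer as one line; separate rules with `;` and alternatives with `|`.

S ::= id | id A1 S | A3; A1 ::= op id | op; A3 ::= num | id

Generating nonterminals: {A1, A3, A4, S}.
Reachable from S after that: {A1, A3, S}.
Removed useless symbols: {A2, A4} and every production mentioning them.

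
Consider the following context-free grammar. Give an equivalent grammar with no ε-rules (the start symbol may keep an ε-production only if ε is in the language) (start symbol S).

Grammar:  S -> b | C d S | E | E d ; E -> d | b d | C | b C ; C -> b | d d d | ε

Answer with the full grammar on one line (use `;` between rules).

Nullable nonterminals: {C, E, S}.
ε ∈ L(G) since S is nullable, so keep S → ε.
Add the nullable-subset variants: S → C d S gives C d S | C d | d S | d. E → b C gives b C | b.

S -> b | C d S | C d | d S | d | E | E d | ε; E -> d | b d | C | b C | b; C -> b | d d d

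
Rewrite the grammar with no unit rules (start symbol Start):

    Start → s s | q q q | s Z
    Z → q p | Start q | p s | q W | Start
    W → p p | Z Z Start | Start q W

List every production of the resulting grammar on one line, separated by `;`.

Start → s s | q q q | s Z; Z → q p | Start q | p s | q W | s s | q q q | s Z; W → p p | Z Z Start | Start q W

Unit pairs: Z ⇒* {Start}.
Replace each nonterminal's rules with the union of the non-unit rules of every nonterminal it unit-derives.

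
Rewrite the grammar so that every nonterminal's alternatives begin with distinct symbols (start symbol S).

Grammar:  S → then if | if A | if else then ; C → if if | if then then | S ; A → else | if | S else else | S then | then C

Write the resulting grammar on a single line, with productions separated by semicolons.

S → then if | if S'; C → S | if C'; A → else | if | then C | S A'; S' → A | else then; C' → if | then then; A' → else else | then

S has alternatives sharing prefix 'if': factor to S → if S' with S' → A | else then.
C has alternatives sharing prefix 'if': factor to C → if C' with C' → if | then then.
A has alternatives sharing prefix 'S': factor to A → S A' with A' → else else | then.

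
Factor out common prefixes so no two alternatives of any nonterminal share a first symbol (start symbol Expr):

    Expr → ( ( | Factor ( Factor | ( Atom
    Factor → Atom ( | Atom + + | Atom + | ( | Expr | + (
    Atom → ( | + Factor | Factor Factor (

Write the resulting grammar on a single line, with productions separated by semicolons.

Expr has alternatives sharing prefix '(': factor to Expr → ( Expr1 with Expr1 → ( | Atom.
Factor has alternatives sharing prefix 'Atom': factor to Factor → Atom Factor1 with Factor1 → ( | + + | +.
Factor1 has alternatives sharing prefix '+': factor to Factor1 → + Factor11 with Factor11 → + | ε.

Expr → Factor ( Factor | ( Expr1; Factor → ( | Expr | + ( | Atom Factor1; Atom → ( | + Factor | Factor Factor (; Expr1 → ( | Atom; Factor1 → ( | + Factor11; Factor11 → + | ε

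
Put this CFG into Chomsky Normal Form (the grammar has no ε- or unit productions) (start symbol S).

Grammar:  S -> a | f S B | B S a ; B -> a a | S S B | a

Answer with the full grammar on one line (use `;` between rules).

S -> a | X1 Y1 | B Y2; B -> X2 X2 | S Y3 | a; X1 -> f; X2 -> a; Y1 -> S B; Y2 -> S X2; Y3 -> S B

Introduce a nonterminal for each terminal appearing in a rule of length ≥ 2: X1 → f, X2 → a.
Binarize each right-hand side of length ≥ 3 by chaining fresh nonterminals (Y1, Y2, …): affected rules were S → X1 S B; S → B S X2; B → S S B.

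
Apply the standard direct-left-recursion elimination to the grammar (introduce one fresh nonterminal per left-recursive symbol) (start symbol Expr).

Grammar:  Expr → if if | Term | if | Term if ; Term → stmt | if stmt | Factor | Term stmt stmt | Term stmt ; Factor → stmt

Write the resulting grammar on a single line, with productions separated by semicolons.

Term is directly left-recursive.
For Term: α = {stmt stmt, stmt}, β = {stmt, if stmt, Factor}. Rewrite as Term → β Term1 and Term1 → α Term1 | ε.

Expr → if if | Term | if | Term if; Term → stmt Term1 | if stmt Term1 | Factor Term1; Factor → stmt; Term1 → stmt stmt Term1 | stmt Term1 | epsilon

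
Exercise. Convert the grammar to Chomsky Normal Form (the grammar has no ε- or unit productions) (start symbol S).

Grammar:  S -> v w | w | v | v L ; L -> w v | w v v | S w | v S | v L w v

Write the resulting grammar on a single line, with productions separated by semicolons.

S -> X1 X2 | w | v | X1 L; L -> X2 X1 | X2 Y1 | S X2 | X1 S | X1 Y2; X1 -> v; X2 -> w; Y1 -> X1 X1; Y2 -> L Y3; Y3 -> X2 X1

Introduce a nonterminal for each terminal appearing in a rule of length ≥ 2: X1 → v, X2 → w.
Binarize each right-hand side of length ≥ 3 by chaining fresh nonterminals (Y1, Y2, …): affected rules were L → X2 X1 X1; L → X1 L X2 X1.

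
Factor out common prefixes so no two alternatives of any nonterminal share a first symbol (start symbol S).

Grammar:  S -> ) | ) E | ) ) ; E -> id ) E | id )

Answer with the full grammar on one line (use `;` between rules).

S has alternatives sharing prefix ')': factor to S → ) S' with S' → ε | E | ).
E has alternatives sharing prefix 'id )': factor to E → id ) E' with E' → E | ε.

S -> ) S'; E -> id ) E'; S' -> ε | E | ); E' -> E | ε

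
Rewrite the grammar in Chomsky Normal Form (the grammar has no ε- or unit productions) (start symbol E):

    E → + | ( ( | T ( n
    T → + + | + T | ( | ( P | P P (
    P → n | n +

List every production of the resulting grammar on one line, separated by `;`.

Introduce a nonterminal for each terminal appearing in a rule of length ≥ 2: X1 → (, X2 → n, X3 → +.
Binarize each right-hand side of length ≥ 3 by chaining fresh nonterminals (Y1, Y2, …): affected rules were E → T X1 X2; T → P P X1.

E → + | X1 X1 | T Y1; T → X3 X3 | X3 T | ( | X1 P | P Y2; P → n | X2 X3; X1 → (; X2 → n; X3 → +; Y1 → X1 X2; Y2 → P X1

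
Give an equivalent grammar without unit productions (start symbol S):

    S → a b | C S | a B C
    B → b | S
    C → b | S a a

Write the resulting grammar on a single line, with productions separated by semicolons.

Unit pairs: B ⇒* {S}.
For every A with A ⇒* B via unit rules, add B's non-unit alternatives to A; then delete every rule of the form X → Y.

S → a b | C S | a B C; B → b | a b | C S | a B C; C → b | S a a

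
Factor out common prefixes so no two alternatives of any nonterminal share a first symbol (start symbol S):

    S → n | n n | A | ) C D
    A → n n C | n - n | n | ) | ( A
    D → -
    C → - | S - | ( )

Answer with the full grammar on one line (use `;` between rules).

S has alternatives sharing prefix 'n': factor to S → n S' with S' → ε | n.
A has alternatives sharing prefix 'n': factor to A → n A' with A' → n C | - n | ε.

S → A | ) C D | n S'; A → ) | ( A | n A'; D → -; C → - | S - | ( ); S' → ε | n; A' → n C | - n | ε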